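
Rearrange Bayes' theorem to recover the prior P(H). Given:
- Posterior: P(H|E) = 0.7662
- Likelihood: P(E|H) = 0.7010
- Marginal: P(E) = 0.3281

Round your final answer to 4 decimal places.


From Bayes' theorem: P(H|E) = P(E|H) × P(H) / P(E)

Rearranging for P(H):
P(H) = P(H|E) × P(E) / P(E|H)
     = 0.7662 × 0.3281 / 0.7010
     = 0.25139022 / 0.7010
     = 0.3586


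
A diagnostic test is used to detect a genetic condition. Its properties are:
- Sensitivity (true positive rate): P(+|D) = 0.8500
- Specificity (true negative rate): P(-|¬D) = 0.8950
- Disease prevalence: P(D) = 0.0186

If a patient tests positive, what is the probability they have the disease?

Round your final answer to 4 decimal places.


Let D = has disease, + = positive test

Given:
- P(D) = 0.0186 (prevalence)
- P(+|D) = 0.8500 (sensitivity)
- P(-|¬D) = 0.8950 (specificity)
- P(+|¬D) = 0.1050 (false positive rate = 1 - specificity)

Step 1: Find P(+)
P(+) = P(+|D)P(D) + P(+|¬D)P(¬D)
     = 0.8500 × 0.0186 + 0.1050 × 0.9814
     = 0.01581000 + 0.10304700
     = 0.11885700

Step 2: Apply Bayes' theorem for P(D|+)
P(D|+) = P(+|D)P(D) / P(+)
       = 0.01581000 / 0.11885700
       = 0.1330


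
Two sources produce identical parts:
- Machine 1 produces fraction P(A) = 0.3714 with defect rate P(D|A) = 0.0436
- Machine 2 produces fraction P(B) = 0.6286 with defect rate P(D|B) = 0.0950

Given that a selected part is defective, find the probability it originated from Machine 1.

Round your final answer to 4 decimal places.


Let A = from Machine 1, D = defective

Given:
- P(A) = 0.3714, P(B) = 0.6286
- P(D|A) = 0.0436, P(D|B) = 0.0950

Step 1: Find P(D)
P(D) = P(D|A)P(A) + P(D|B)P(B)
     = 0.0436 × 0.3714 + 0.0950 × 0.6286
     = 0.01619304 + 0.05971700
     = 0.07591004

Step 2: Apply Bayes' theorem
P(A|D) = P(D|A)P(A) / P(D)
       = 0.01619304 / 0.07591004
       = 0.2133


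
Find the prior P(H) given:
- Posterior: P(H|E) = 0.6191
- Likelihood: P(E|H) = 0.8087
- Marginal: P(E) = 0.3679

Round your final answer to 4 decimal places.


From Bayes' theorem: P(H|E) = P(E|H) × P(H) / P(E)

Rearranging for P(H):
P(H) = P(H|E) × P(E) / P(E|H)
     = 0.6191 × 0.3679 / 0.8087
     = 0.22776689 / 0.8087
     = 0.2816


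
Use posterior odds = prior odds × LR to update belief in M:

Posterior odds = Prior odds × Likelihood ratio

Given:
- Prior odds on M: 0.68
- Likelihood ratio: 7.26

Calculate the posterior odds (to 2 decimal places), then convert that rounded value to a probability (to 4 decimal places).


Step 1: Calculate posterior odds
Posterior odds = Prior odds × LR
               = 0.68 × 7.26
               = 4.94

Step 2: Convert to probability
P(M|E) = Posterior odds / (1 + Posterior odds)
       = 4.94 / (1 + 4.94)
       = 4.94 / 5.94
       = 0.8316

The evidence increased P(M) from 0.4048 to 0.8316.


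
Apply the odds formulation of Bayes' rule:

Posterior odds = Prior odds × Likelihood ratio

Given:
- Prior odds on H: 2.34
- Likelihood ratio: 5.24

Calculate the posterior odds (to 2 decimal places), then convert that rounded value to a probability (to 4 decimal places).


Step 1: Calculate posterior odds
Posterior odds = Prior odds × LR
               = 2.34 × 5.24
               = 12.26

Step 2: Convert to probability
P(H|E) = Posterior odds / (1 + Posterior odds)
       = 12.26 / (1 + 12.26)
       = 12.26 / 13.26
       = 0.9246

The evidence increased P(H) from 0.7006 to 0.9246.


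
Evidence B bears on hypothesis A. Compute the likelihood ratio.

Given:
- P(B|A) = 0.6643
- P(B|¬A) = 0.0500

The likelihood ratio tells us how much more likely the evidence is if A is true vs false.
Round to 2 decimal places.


Likelihood Ratio (LR) = P(B|A) / P(B|¬A)

LR = 0.6643 / 0.0500
   = 13.29

The evidence is 13.29 times more likely if A is true than if A is false.
Since LR > 1, the evidence supports A over ¬A.


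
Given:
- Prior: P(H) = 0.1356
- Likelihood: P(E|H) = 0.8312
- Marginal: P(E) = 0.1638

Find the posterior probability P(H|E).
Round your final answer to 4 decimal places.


Using Bayes' theorem:

P(H|E) = P(E|H) × P(H) / P(E)
       = 0.8312 × 0.1356 / 0.1638
       = 0.11271072 / 0.1638
       = 0.6881

The evidence strengthens our belief in H.
Prior: 0.1356 → Posterior: 0.6881


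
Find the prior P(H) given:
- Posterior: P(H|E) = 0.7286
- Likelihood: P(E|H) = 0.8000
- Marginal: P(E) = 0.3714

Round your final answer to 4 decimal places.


From Bayes' theorem: P(H|E) = P(E|H) × P(H) / P(E)

Rearranging for P(H):
P(H) = P(H|E) × P(E) / P(E|H)
     = 0.7286 × 0.3714 / 0.8000
     = 0.27060204 / 0.8000
     = 0.3383


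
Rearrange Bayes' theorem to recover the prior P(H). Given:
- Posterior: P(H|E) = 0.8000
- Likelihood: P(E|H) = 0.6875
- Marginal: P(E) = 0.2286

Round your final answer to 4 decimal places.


From Bayes' theorem: P(H|E) = P(E|H) × P(H) / P(E)

Rearranging for P(H):
P(H) = P(H|E) × P(E) / P(E|H)
     = 0.8000 × 0.2286 / 0.6875
     = 0.18288000 / 0.6875
     = 0.2660


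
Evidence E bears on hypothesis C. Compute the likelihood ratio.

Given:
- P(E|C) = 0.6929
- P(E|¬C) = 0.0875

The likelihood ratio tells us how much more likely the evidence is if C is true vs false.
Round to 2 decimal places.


Likelihood Ratio (LR) = P(E|C) / P(E|¬C)

LR = 0.6929 / 0.0875
   = 7.92

The evidence is 7.92 times more likely if C is true than if C is false.
Because LR exceeds 1, E is evidence for C.


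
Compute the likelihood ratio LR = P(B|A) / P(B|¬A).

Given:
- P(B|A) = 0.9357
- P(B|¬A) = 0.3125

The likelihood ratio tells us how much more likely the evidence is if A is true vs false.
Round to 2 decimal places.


Likelihood Ratio (LR) = P(B|A) / P(B|¬A)

LR = 0.9357 / 0.3125
   = 2.99

The evidence is 2.99 times more likely if A is true than if A is false.
Because LR exceeds 1, B is evidence for A.


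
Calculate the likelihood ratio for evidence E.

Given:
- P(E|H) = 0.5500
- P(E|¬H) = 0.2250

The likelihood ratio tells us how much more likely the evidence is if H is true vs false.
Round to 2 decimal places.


Likelihood Ratio (LR) = P(E|H) / P(E|¬H)

LR = 0.5500 / 0.2250
   = 2.44

The evidence is 2.44 times more likely if H is true than if H is false.
Because LR exceeds 1, E is evidence for H.


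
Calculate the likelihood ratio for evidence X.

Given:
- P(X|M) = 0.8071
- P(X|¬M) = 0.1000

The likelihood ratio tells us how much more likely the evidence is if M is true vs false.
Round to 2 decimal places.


Likelihood Ratio (LR) = P(X|M) / P(X|¬M)

LR = 0.8071 / 0.1000
   = 8.07

The evidence is 8.07 times more likely if M is true than if M is false.
LR > 1, so observing X raises the odds in favor of M.


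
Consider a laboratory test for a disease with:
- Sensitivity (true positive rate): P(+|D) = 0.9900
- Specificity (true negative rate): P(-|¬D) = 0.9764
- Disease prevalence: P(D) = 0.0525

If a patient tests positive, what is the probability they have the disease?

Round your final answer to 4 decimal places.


Let D = has disease, + = positive test

Given:
- P(D) = 0.0525 (prevalence)
- P(+|D) = 0.9900 (sensitivity)
- P(-|¬D) = 0.9764 (specificity)
- P(+|¬D) = 0.0236 (false positive rate = 1 - specificity)

Step 1: Find P(+)
P(+) = P(+|D)P(D) + P(+|¬D)P(¬D)
     = 0.9900 × 0.0525 + 0.0236 × 0.9475
     = 0.05197500 + 0.02236100
     = 0.07433600

Step 2: Apply Bayes' theorem for P(D|+)
P(D|+) = P(+|D)P(D) / P(+)
       = 0.05197500 / 0.07433600
       = 0.6992


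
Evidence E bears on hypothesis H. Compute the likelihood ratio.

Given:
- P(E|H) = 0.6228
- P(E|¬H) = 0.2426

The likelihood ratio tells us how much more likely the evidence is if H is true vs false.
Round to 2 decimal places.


Likelihood Ratio (LR) = P(E|H) / P(E|¬H)

LR = 0.6228 / 0.2426
   = 2.57

The evidence is 2.57 times more likely if H is true than if H is false.
Because LR exceeds 1, E is evidence for H.


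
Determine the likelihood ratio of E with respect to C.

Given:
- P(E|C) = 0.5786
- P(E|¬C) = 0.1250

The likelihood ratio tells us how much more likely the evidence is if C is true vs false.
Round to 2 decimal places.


Likelihood Ratio (LR) = P(E|C) / P(E|¬C)

LR = 0.5786 / 0.1250
   = 4.63

The evidence is 4.63 times more likely if C is true than if C is false.
Because LR exceeds 1, E is evidence for C.


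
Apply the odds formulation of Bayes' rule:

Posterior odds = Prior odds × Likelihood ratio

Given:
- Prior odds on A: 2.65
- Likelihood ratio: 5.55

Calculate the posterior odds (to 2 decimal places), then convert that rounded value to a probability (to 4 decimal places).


Step 1: Calculate posterior odds
Posterior odds = Prior odds × LR
               = 2.65 × 5.55
               = 14.71

Step 2: Convert to probability
P(A|E) = Posterior odds / (1 + Posterior odds)
       = 14.71 / (1 + 14.71)
       = 14.71 / 15.71
       = 0.9363

The evidence increased P(A) from 0.7260 to 0.9363.


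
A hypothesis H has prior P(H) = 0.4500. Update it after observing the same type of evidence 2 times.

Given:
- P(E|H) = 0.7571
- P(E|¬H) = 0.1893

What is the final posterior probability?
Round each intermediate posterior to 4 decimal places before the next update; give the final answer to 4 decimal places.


Sequential Bayesian updating:

Initial prior: P(H) = 0.4500

Update 1:
  P(E) = 0.7571 × 0.4500 + 0.1893 × 0.5500 = 0.34069500 + 0.10411500 = 0.44481000
  P(H|E) = 0.34069500 / 0.44481000 = 0.7659

Update 2:
  P(E) = 0.7571 × 0.7659 + 0.1893 × 0.2341 = 0.57986289 + 0.04431513 = 0.62417802
  P(H|E) = 0.57986289 / 0.62417802 = 0.9290

Final posterior: 0.9290


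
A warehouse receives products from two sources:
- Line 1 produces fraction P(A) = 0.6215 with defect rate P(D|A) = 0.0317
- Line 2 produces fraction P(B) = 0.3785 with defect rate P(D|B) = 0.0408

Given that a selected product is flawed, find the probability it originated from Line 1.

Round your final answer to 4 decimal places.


Let A = from Line 1, D = flawed

Given:
- P(A) = 0.6215, P(B) = 0.3785
- P(D|A) = 0.0317, P(D|B) = 0.0408

Step 1: Find P(D)
P(D) = P(D|A)P(A) + P(D|B)P(B)
     = 0.0317 × 0.6215 + 0.0408 × 0.3785
     = 0.01970155 + 0.01544280
     = 0.03514435

Step 2: Apply Bayes' theorem
P(A|D) = P(D|A)P(A) / P(D)
       = 0.01970155 / 0.03514435
       = 0.5606


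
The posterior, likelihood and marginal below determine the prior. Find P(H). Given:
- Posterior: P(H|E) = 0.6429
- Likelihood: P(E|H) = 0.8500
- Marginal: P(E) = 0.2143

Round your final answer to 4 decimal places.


From Bayes' theorem: P(H|E) = P(E|H) × P(H) / P(E)

Rearranging for P(H):
P(H) = P(H|E) × P(E) / P(E|H)
     = 0.6429 × 0.2143 / 0.8500
     = 0.13777347 / 0.8500
     = 0.1621


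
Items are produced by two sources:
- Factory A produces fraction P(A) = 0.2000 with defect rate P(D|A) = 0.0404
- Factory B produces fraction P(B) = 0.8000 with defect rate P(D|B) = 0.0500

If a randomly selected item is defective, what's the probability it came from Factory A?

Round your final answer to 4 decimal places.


Let A = from Factory A, D = defective

Given:
- P(A) = 0.2000, P(B) = 0.8000
- P(D|A) = 0.0404, P(D|B) = 0.0500

Step 1: Find P(D)
P(D) = P(D|A)P(A) + P(D|B)P(B)
     = 0.0404 × 0.2000 + 0.0500 × 0.8000
     = 0.00808000 + 0.04000000
     = 0.04808000

Step 2: Apply Bayes' theorem
P(A|D) = P(D|A)P(A) / P(D)
       = 0.00808000 / 0.04808000
       = 0.1681


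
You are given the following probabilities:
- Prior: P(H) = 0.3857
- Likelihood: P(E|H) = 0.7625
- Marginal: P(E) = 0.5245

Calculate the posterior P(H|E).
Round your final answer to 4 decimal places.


Using Bayes' theorem:

P(H|E) = P(E|H) × P(H) / P(E)
       = 0.7625 × 0.3857 / 0.5245
       = 0.29409625 / 0.5245
       = 0.5607

The evidence strengthens our belief in H.
Prior: 0.3857 → Posterior: 0.5607


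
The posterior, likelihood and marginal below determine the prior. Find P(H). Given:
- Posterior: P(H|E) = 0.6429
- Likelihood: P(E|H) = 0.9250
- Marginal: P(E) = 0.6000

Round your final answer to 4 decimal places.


From Bayes' theorem: P(H|E) = P(E|H) × P(H) / P(E)

Rearranging for P(H):
P(H) = P(H|E) × P(E) / P(E|H)
     = 0.6429 × 0.6000 / 0.9250
     = 0.38574000 / 0.9250
     = 0.4170


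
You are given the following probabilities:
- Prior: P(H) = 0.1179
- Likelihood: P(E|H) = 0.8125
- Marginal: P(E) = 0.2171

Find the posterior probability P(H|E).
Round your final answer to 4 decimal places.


Using Bayes' theorem:

P(H|E) = P(E|H) × P(H) / P(E)
       = 0.8125 × 0.1179 / 0.2171
       = 0.09579375 / 0.2171
       = 0.4412

The evidence strengthens our belief in H.
Prior: 0.1179 → Posterior: 0.4412


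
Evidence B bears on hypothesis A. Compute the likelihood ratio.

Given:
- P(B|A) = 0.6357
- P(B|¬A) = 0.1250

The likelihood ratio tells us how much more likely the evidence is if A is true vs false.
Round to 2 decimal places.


Likelihood Ratio (LR) = P(B|A) / P(B|¬A)

LR = 0.6357 / 0.1250
   = 5.09

The evidence is 5.09 times more likely if A is true than if A is false.
Since LR > 1, the evidence supports A over ¬A.


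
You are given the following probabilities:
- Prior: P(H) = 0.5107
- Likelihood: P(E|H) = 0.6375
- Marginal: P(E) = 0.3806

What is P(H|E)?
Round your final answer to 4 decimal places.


Using Bayes' theorem:

P(H|E) = P(E|H) × P(H) / P(E)
       = 0.6375 × 0.5107 / 0.3806
       = 0.32557125 / 0.3806
       = 0.8554

The evidence strengthens our belief in H.
Prior: 0.5107 → Posterior: 0.8554


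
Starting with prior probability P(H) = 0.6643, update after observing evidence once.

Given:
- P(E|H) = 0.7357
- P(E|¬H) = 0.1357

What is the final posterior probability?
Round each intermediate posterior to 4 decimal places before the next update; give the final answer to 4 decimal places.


Sequential Bayesian updating:

Initial prior: P(H) = 0.6643

Update 1:
  P(E) = 0.7357 × 0.6643 + 0.1357 × 0.3357 = 0.48872551 + 0.04555449 = 0.53428000
  P(H|E) = 0.48872551 / 0.53428000 = 0.9147

Final posterior: 0.9147


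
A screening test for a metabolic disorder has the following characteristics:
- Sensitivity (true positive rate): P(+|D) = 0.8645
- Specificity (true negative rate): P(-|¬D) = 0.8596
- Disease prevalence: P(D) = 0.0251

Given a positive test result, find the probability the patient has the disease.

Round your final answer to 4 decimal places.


Let D = has disease, + = positive test

Given:
- P(D) = 0.0251 (prevalence)
- P(+|D) = 0.8645 (sensitivity)
- P(-|¬D) = 0.8596 (specificity)
- P(+|¬D) = 0.1404 (false positive rate = 1 - specificity)

Step 1: Find P(+)
P(+) = P(+|D)P(D) + P(+|¬D)P(¬D)
     = 0.8645 × 0.0251 + 0.1404 × 0.9749
     = 0.02169895 + 0.13687596
     = 0.15857491

Step 2: Apply Bayes' theorem for P(D|+)
P(D|+) = P(+|D)P(D) / P(+)
       = 0.02169895 / 0.15857491
       = 0.1368


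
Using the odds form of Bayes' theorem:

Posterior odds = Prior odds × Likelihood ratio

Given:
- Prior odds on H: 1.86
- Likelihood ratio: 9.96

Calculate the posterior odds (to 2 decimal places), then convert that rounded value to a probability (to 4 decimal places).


Step 1: Calculate posterior odds
Posterior odds = Prior odds × LR
               = 1.86 × 9.96
               = 18.53

Step 2: Convert to probability
P(H|E) = Posterior odds / (1 + Posterior odds)
       = 18.53 / (1 + 18.53)
       = 18.53 / 19.53
       = 0.9488

The evidence increased P(H) from 0.6503 to 0.9488.


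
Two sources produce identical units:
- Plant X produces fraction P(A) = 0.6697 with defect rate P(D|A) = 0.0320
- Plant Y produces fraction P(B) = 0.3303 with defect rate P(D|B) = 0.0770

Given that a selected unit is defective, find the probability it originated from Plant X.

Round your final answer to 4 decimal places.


Let A = from Plant X, D = defective

Given:
- P(A) = 0.6697, P(B) = 0.3303
- P(D|A) = 0.0320, P(D|B) = 0.0770

Step 1: Find P(D)
P(D) = P(D|A)P(A) + P(D|B)P(B)
     = 0.0320 × 0.6697 + 0.0770 × 0.3303
     = 0.02143040 + 0.02543310
     = 0.04686350

Step 2: Apply Bayes' theorem
P(A|D) = P(D|A)P(A) / P(D)
       = 0.02143040 / 0.04686350
       = 0.4573


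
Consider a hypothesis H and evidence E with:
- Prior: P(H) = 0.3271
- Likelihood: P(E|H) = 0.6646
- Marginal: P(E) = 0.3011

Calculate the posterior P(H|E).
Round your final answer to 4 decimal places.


Using Bayes' theorem:

P(H|E) = P(E|H) × P(H) / P(E)
       = 0.6646 × 0.3271 / 0.3011
       = 0.21739066 / 0.3011
       = 0.7220

The evidence strengthens our belief in H.
Prior: 0.3271 → Posterior: 0.7220


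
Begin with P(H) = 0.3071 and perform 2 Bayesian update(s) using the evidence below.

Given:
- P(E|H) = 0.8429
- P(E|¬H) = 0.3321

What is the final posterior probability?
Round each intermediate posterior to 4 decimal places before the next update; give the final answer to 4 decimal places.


Sequential Bayesian updating:

Initial prior: P(H) = 0.3071

Update 1:
  P(E) = 0.8429 × 0.3071 + 0.3321 × 0.6929 = 0.25885459 + 0.23011209 = 0.48896668
  P(H|E) = 0.25885459 / 0.48896668 = 0.5294

Update 2:
  P(E) = 0.8429 × 0.5294 + 0.3321 × 0.4706 = 0.44623126 + 0.15628626 = 0.60251752
  P(H|E) = 0.44623126 / 0.60251752 = 0.7406

Final posterior: 0.7406


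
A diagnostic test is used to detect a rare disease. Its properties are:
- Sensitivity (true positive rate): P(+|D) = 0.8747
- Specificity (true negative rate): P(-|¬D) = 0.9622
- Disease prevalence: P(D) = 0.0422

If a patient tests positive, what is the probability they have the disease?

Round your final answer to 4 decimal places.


Let D = has disease, + = positive test

Given:
- P(D) = 0.0422 (prevalence)
- P(+|D) = 0.8747 (sensitivity)
- P(-|¬D) = 0.9622 (specificity)
- P(+|¬D) = 0.0378 (false positive rate = 1 - specificity)

Step 1: Find P(+)
P(+) = P(+|D)P(D) + P(+|¬D)P(¬D)
     = 0.8747 × 0.0422 + 0.0378 × 0.9578
     = 0.03691234 + 0.03620484
     = 0.07311718

Step 2: Apply Bayes' theorem for P(D|+)
P(D|+) = P(+|D)P(D) / P(+)
       = 0.03691234 / 0.07311718
       = 0.5048


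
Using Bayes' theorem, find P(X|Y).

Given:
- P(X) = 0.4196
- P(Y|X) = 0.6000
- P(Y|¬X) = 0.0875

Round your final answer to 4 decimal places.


Bayes' theorem: P(X|Y) = P(Y|X) × P(X) / P(Y)

Step 1: Calculate P(Y) using law of total probability
P(Y) = P(Y|X)P(X) + P(Y|¬X)P(¬X)
     = 0.6000 × 0.4196 + 0.0875 × 0.5804
     = 0.25176000 + 0.05078500
     = 0.30254500

Step 2: Apply Bayes' theorem
P(X|Y) = P(Y|X) × P(X) / P(Y)
       = 0.25176000 / 0.30254500
       = 0.8321


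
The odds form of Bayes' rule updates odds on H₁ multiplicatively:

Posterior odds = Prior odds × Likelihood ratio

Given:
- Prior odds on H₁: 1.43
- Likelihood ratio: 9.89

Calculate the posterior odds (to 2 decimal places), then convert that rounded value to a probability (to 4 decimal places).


Step 1: Calculate posterior odds
Posterior odds = Prior odds × LR
               = 1.43 × 9.89
               = 14.14

Step 2: Convert to probability
P(H₁|E) = Posterior odds / (1 + Posterior odds)
       = 14.14 / (1 + 14.14)
       = 14.14 / 15.14
       = 0.9339

The evidence increased P(H₁) from 0.5885 to 0.9339.


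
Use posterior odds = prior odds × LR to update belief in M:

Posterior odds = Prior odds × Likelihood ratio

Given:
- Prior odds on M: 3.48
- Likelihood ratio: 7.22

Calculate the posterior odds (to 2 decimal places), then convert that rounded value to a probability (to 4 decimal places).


Step 1: Calculate posterior odds
Posterior odds = Prior odds × LR
               = 3.48 × 7.22
               = 25.13

Step 2: Convert to probability
P(M|E) = Posterior odds / (1 + Posterior odds)
       = 25.13 / (1 + 25.13)
       = 25.13 / 26.13
       = 0.9617

The evidence increased P(M) from 0.7768 to 0.9617.


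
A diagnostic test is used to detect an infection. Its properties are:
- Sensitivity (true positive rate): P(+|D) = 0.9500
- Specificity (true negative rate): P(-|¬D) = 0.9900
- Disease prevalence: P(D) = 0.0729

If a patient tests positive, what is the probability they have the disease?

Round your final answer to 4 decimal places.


Let D = has disease, + = positive test

Given:
- P(D) = 0.0729 (prevalence)
- P(+|D) = 0.9500 (sensitivity)
- P(-|¬D) = 0.9900 (specificity)
- P(+|¬D) = 0.0100 (false positive rate = 1 - specificity)

Step 1: Find P(+)
P(+) = P(+|D)P(D) + P(+|¬D)P(¬D)
     = 0.9500 × 0.0729 + 0.0100 × 0.9271
     = 0.06925500 + 0.00927100
     = 0.07852600

Step 2: Apply Bayes' theorem for P(D|+)
P(D|+) = P(+|D)P(D) / P(+)
       = 0.06925500 / 0.07852600
       = 0.8819


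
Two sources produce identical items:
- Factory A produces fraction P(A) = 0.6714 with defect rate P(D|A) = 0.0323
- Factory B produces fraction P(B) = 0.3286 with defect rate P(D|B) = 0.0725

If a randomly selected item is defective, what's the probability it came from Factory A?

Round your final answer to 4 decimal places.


Let A = from Factory A, D = defective

Given:
- P(A) = 0.6714, P(B) = 0.3286
- P(D|A) = 0.0323, P(D|B) = 0.0725

Step 1: Find P(D)
P(D) = P(D|A)P(A) + P(D|B)P(B)
     = 0.0323 × 0.6714 + 0.0725 × 0.3286
     = 0.02168622 + 0.02382350
     = 0.04550972

Step 2: Apply Bayes' theorem
P(A|D) = P(D|A)P(A) / P(D)
       = 0.02168622 / 0.04550972
       = 0.4765


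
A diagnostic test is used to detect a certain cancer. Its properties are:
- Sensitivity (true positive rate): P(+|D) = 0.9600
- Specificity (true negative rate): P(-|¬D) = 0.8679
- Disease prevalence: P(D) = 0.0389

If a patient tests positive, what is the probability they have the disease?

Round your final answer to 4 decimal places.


Let D = has disease, + = positive test

Given:
- P(D) = 0.0389 (prevalence)
- P(+|D) = 0.9600 (sensitivity)
- P(-|¬D) = 0.8679 (specificity)
- P(+|¬D) = 0.1321 (false positive rate = 1 - specificity)

Step 1: Find P(+)
P(+) = P(+|D)P(D) + P(+|¬D)P(¬D)
     = 0.9600 × 0.0389 + 0.1321 × 0.9611
     = 0.03734400 + 0.12696131
     = 0.16430531

Step 2: Apply Bayes' theorem for P(D|+)
P(D|+) = P(+|D)P(D) / P(+)
       = 0.03734400 / 0.16430531
       = 0.2273


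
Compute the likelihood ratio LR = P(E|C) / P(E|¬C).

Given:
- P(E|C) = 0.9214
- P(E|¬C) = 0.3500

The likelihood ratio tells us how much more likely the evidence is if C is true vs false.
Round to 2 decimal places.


Likelihood Ratio (LR) = P(E|C) / P(E|¬C)

LR = 0.9214 / 0.3500
   = 2.63

The evidence is 2.63 times more likely if C is true than if C is false.
Since LR > 1, the evidence supports C over ¬C.


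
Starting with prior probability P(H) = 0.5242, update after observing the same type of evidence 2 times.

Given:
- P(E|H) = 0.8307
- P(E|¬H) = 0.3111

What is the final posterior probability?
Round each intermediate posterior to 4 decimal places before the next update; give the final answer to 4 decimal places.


Sequential Bayesian updating:

Initial prior: P(H) = 0.5242

Update 1:
  P(E) = 0.8307 × 0.5242 + 0.3111 × 0.4758 = 0.43545294 + 0.14802138 = 0.58347432
  P(H|E) = 0.43545294 / 0.58347432 = 0.7463

Update 2:
  P(E) = 0.8307 × 0.7463 + 0.3111 × 0.2537 = 0.61995141 + 0.07892607 = 0.69887748
  P(H|E) = 0.61995141 / 0.69887748 = 0.8871

Final posterior: 0.8871


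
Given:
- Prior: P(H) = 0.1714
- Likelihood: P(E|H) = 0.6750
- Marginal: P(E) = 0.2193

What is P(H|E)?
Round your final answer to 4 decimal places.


Using Bayes' theorem:

P(H|E) = P(E|H) × P(H) / P(E)
       = 0.6750 × 0.1714 / 0.2193
       = 0.11569500 / 0.2193
       = 0.5276

The evidence strengthens our belief in H.
Prior: 0.1714 → Posterior: 0.5276


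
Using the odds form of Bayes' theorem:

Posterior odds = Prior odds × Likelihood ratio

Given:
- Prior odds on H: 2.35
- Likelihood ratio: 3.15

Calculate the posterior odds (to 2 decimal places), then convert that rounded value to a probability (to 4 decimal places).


Step 1: Calculate posterior odds
Posterior odds = Prior odds × LR
               = 2.35 × 3.15
               = 7.40

Step 2: Convert to probability
P(H|E) = Posterior odds / (1 + Posterior odds)
       = 7.40 / (1 + 7.40)
       = 7.40 / 8.40
       = 0.8810

The evidence increased P(H) from 0.7015 to 0.8810.


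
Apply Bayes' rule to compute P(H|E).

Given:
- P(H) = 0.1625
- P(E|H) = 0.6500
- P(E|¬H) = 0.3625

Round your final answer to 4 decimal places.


Bayes' theorem: P(H|E) = P(E|H) × P(H) / P(E)

Step 1: Calculate P(E) using law of total probability
P(E) = P(E|H)P(H) + P(E|¬H)P(¬H)
     = 0.6500 × 0.1625 + 0.3625 × 0.8375
     = 0.10562500 + 0.30359375
     = 0.40921875

Step 2: Apply Bayes' theorem
P(H|E) = P(E|H) × P(H) / P(E)
       = 0.10562500 / 0.40921875
       = 0.2581


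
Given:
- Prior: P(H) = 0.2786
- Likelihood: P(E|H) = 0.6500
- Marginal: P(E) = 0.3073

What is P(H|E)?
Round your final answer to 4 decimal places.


Using Bayes' theorem:

P(H|E) = P(E|H) × P(H) / P(E)
       = 0.6500 × 0.2786 / 0.3073
       = 0.18109000 / 0.3073
       = 0.5893

The evidence strengthens our belief in H.
Prior: 0.2786 → Posterior: 0.5893


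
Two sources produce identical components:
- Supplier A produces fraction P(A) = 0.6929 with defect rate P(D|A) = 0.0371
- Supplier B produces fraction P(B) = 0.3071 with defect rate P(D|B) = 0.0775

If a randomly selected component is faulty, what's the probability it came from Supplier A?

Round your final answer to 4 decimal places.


Let A = from Supplier A, D = faulty

Given:
- P(A) = 0.6929, P(B) = 0.3071
- P(D|A) = 0.0371, P(D|B) = 0.0775

Step 1: Find P(D)
P(D) = P(D|A)P(A) + P(D|B)P(B)
     = 0.0371 × 0.6929 + 0.0775 × 0.3071
     = 0.02570659 + 0.02380025
     = 0.04950684

Step 2: Apply Bayes' theorem
P(A|D) = P(D|A)P(A) / P(D)
       = 0.02570659 / 0.04950684
       = 0.5193


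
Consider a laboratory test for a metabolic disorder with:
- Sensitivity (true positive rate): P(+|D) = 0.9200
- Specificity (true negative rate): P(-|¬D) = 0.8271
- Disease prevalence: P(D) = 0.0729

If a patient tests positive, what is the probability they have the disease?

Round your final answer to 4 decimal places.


Let D = has disease, + = positive test

Given:
- P(D) = 0.0729 (prevalence)
- P(+|D) = 0.9200 (sensitivity)
- P(-|¬D) = 0.8271 (specificity)
- P(+|¬D) = 0.1729 (false positive rate = 1 - specificity)

Step 1: Find P(+)
P(+) = P(+|D)P(D) + P(+|¬D)P(¬D)
     = 0.9200 × 0.0729 + 0.1729 × 0.9271
     = 0.06706800 + 0.16029559
     = 0.22736359

Step 2: Apply Bayes' theorem for P(D|+)
P(D|+) = P(+|D)P(D) / P(+)
       = 0.06706800 / 0.22736359
       = 0.2950


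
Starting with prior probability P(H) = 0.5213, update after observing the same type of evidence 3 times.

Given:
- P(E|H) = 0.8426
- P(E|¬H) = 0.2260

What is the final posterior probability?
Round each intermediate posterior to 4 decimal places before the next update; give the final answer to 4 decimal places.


Sequential Bayesian updating:

Initial prior: P(H) = 0.5213

Update 1:
  P(E) = 0.8426 × 0.5213 + 0.2260 × 0.4787 = 0.43924738 + 0.10818620 = 0.54743358
  P(H|E) = 0.43924738 / 0.54743358 = 0.8024

Update 2:
  P(E) = 0.8426 × 0.8024 + 0.2260 × 0.1976 = 0.67610224 + 0.04465760 = 0.72075984
  P(H|E) = 0.67610224 / 0.72075984 = 0.9380

Update 3:
  P(E) = 0.8426 × 0.9380 + 0.2260 × 0.0620 = 0.79035880 + 0.01401200 = 0.80437080
  P(H|E) = 0.79035880 / 0.80437080 = 0.9826

Final posterior: 0.9826


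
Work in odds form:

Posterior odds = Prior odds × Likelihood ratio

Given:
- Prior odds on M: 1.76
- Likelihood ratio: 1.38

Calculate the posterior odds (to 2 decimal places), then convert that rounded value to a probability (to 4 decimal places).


Step 1: Calculate posterior odds
Posterior odds = Prior odds × LR
               = 1.76 × 1.38
               = 2.43

Step 2: Convert to probability
P(M|E) = Posterior odds / (1 + Posterior odds)
       = 2.43 / (1 + 2.43)
       = 2.43 / 3.43
       = 0.7085

The evidence increased P(M) from 0.6377 to 0.7085.


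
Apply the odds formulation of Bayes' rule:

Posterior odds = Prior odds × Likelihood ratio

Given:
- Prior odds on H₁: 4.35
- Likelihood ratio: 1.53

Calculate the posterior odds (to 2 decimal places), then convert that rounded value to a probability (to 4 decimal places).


Step 1: Calculate posterior odds
Posterior odds = Prior odds × LR
               = 4.35 × 1.53
               = 6.66

Step 2: Convert to probability
P(H₁|E) = Posterior odds / (1 + Posterior odds)
       = 6.66 / (1 + 6.66)
       = 6.66 / 7.66
       = 0.8695

The evidence increased P(H₁) from 0.8131 to 0.8695.


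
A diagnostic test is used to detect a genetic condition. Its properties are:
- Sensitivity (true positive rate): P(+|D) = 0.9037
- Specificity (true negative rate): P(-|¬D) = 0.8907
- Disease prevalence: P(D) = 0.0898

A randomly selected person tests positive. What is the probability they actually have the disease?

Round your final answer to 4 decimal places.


Let D = has disease, + = positive test

Given:
- P(D) = 0.0898 (prevalence)
- P(+|D) = 0.9037 (sensitivity)
- P(-|¬D) = 0.8907 (specificity)
- P(+|¬D) = 0.1093 (false positive rate = 1 - specificity)

Step 1: Find P(+)
P(+) = P(+|D)P(D) + P(+|¬D)P(¬D)
     = 0.9037 × 0.0898 + 0.1093 × 0.9102
     = 0.08115226 + 0.09948486
     = 0.18063712

Step 2: Apply Bayes' theorem for P(D|+)
P(D|+) = P(+|D)P(D) / P(+)
       = 0.08115226 / 0.18063712
       = 0.4493


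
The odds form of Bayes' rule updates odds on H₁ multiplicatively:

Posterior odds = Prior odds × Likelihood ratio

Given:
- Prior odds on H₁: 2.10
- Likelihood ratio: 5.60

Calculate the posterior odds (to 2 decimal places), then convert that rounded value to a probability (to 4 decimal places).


Step 1: Calculate posterior odds
Posterior odds = Prior odds × LR
               = 2.10 × 5.60
               = 11.76

Step 2: Convert to probability
P(H₁|E) = Posterior odds / (1 + Posterior odds)
       = 11.76 / (1 + 11.76)
       = 11.76 / 12.76
       = 0.9216

The evidence increased P(H₁) from 0.6774 to 0.9216.


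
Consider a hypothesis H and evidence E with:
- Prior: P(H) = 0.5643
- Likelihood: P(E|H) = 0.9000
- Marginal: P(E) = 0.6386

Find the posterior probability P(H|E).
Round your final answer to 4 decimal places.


Using Bayes' theorem:

P(H|E) = P(E|H) × P(H) / P(E)
       = 0.9000 × 0.5643 / 0.6386
       = 0.50787000 / 0.6386
       = 0.7953

The evidence strengthens our belief in H.
Prior: 0.5643 → Posterior: 0.7953


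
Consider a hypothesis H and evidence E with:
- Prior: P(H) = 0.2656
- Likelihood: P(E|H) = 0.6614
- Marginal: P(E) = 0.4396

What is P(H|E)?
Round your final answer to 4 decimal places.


Using Bayes' theorem:

P(H|E) = P(E|H) × P(H) / P(E)
       = 0.6614 × 0.2656 / 0.4396
       = 0.17566784 / 0.4396
       = 0.3996

The evidence strengthens our belief in H.
Prior: 0.2656 → Posterior: 0.3996


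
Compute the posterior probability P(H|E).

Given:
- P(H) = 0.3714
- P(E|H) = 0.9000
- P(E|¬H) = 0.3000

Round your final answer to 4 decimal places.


Bayes' theorem: P(H|E) = P(E|H) × P(H) / P(E)

Step 1: Calculate P(E) using law of total probability
P(E) = P(E|H)P(H) + P(E|¬H)P(¬H)
     = 0.9000 × 0.3714 + 0.3000 × 0.6286
     = 0.33426000 + 0.18858000
     = 0.52284000

Step 2: Apply Bayes' theorem
P(H|E) = P(E|H) × P(H) / P(E)
       = 0.33426000 / 0.52284000
       = 0.6393


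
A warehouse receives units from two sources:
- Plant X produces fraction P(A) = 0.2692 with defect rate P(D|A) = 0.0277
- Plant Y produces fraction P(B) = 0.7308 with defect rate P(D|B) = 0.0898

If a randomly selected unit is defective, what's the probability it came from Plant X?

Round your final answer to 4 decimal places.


Let A = from Plant X, D = defective

Given:
- P(A) = 0.2692, P(B) = 0.7308
- P(D|A) = 0.0277, P(D|B) = 0.0898

Step 1: Find P(D)
P(D) = P(D|A)P(A) + P(D|B)P(B)
     = 0.0277 × 0.2692 + 0.0898 × 0.7308
     = 0.00745684 + 0.06562584
     = 0.07308268

Step 2: Apply Bayes' theorem
P(A|D) = P(D|A)P(A) / P(D)
       = 0.00745684 / 0.07308268
       = 0.1020


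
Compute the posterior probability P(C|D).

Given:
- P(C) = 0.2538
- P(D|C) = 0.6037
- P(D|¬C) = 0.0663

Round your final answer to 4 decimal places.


Bayes' theorem: P(C|D) = P(D|C) × P(C) / P(D)

Step 1: Calculate P(D) using law of total probability
P(D) = P(D|C)P(C) + P(D|¬C)P(¬C)
     = 0.6037 × 0.2538 + 0.0663 × 0.7462
     = 0.15321906 + 0.04947306
     = 0.20269212

Step 2: Apply Bayes' theorem
P(C|D) = P(D|C) × P(C) / P(D)
       = 0.15321906 / 0.20269212
       = 0.7559


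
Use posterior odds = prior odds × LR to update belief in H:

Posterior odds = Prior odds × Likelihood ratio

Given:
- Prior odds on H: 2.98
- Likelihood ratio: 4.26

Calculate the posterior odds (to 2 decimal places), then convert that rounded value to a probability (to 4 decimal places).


Step 1: Calculate posterior odds
Posterior odds = Prior odds × LR
               = 2.98 × 4.26
               = 12.69

Step 2: Convert to probability
P(H|E) = Posterior odds / (1 + Posterior odds)
       = 12.69 / (1 + 12.69)
       = 12.69 / 13.69
       = 0.9270

The evidence increased P(H) from 0.7487 to 0.9270.


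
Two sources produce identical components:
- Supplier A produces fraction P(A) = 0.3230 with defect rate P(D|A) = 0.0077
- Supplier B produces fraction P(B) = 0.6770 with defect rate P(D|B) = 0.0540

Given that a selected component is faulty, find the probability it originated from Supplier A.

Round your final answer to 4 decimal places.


Let A = from Supplier A, D = faulty

Given:
- P(A) = 0.3230, P(B) = 0.6770
- P(D|A) = 0.0077, P(D|B) = 0.0540

Step 1: Find P(D)
P(D) = P(D|A)P(A) + P(D|B)P(B)
     = 0.0077 × 0.3230 + 0.0540 × 0.6770
     = 0.00248710 + 0.03655800
     = 0.03904510

Step 2: Apply Bayes' theorem
P(A|D) = P(D|A)P(A) / P(D)
       = 0.00248710 / 0.03904510
       = 0.0637


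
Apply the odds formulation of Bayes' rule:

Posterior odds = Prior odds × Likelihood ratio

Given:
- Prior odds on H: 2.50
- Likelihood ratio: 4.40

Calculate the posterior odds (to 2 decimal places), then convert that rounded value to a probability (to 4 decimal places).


Step 1: Calculate posterior odds
Posterior odds = Prior odds × LR
               = 2.50 × 4.40
               = 11.00

Step 2: Convert to probability
P(H|E) = Posterior odds / (1 + Posterior odds)
       = 11.00 / (1 + 11.00)
       = 11.00 / 12.00
       = 0.9167

The evidence increased P(H) from 0.7143 to 0.9167.


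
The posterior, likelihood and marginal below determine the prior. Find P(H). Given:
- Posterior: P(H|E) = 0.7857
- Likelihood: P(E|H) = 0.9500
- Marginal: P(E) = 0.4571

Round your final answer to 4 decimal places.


From Bayes' theorem: P(H|E) = P(E|H) × P(H) / P(E)

Rearranging for P(H):
P(H) = P(H|E) × P(E) / P(E|H)
     = 0.7857 × 0.4571 / 0.9500
     = 0.35914347 / 0.9500
     = 0.3780


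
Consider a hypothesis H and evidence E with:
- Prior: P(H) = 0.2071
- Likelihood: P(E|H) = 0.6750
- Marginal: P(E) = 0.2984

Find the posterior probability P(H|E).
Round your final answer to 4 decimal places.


Using Bayes' theorem:

P(H|E) = P(E|H) × P(H) / P(E)
       = 0.6750 × 0.2071 / 0.2984
       = 0.13979250 / 0.2984
       = 0.4685

The evidence strengthens our belief in H.
Prior: 0.2071 → Posterior: 0.4685


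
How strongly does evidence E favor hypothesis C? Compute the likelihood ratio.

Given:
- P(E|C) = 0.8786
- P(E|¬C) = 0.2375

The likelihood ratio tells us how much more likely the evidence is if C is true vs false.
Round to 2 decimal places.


Likelihood Ratio (LR) = P(E|C) / P(E|¬C)

LR = 0.8786 / 0.2375
   = 3.70

The evidence is 3.70 times more likely if C is true than if C is false.
Since LR > 1, the evidence supports C over ¬C.


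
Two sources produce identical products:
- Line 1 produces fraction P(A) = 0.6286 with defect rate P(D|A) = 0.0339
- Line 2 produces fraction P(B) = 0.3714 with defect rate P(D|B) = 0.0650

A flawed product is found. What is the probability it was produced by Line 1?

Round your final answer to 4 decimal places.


Let A = from Line 1, D = flawed

Given:
- P(A) = 0.6286, P(B) = 0.3714
- P(D|A) = 0.0339, P(D|B) = 0.0650

Step 1: Find P(D)
P(D) = P(D|A)P(A) + P(D|B)P(B)
     = 0.0339 × 0.6286 + 0.0650 × 0.3714
     = 0.02130954 + 0.02414100
     = 0.04545054

Step 2: Apply Bayes' theorem
P(A|D) = P(D|A)P(A) / P(D)
       = 0.02130954 / 0.04545054
       = 0.4689


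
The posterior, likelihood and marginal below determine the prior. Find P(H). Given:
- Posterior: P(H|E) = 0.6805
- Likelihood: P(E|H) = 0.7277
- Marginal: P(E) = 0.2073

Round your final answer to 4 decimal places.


From Bayes' theorem: P(H|E) = P(E|H) × P(H) / P(E)

Rearranging for P(H):
P(H) = P(H|E) × P(E) / P(E|H)
     = 0.6805 × 0.2073 / 0.7277
     = 0.14106765 / 0.7277
     = 0.1939


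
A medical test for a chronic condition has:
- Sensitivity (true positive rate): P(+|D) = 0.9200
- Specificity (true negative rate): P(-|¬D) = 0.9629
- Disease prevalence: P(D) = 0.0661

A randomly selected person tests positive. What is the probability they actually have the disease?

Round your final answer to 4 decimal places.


Let D = has disease, + = positive test

Given:
- P(D) = 0.0661 (prevalence)
- P(+|D) = 0.9200 (sensitivity)
- P(-|¬D) = 0.9629 (specificity)
- P(+|¬D) = 0.0371 (false positive rate = 1 - specificity)

Step 1: Find P(+)
P(+) = P(+|D)P(D) + P(+|¬D)P(¬D)
     = 0.9200 × 0.0661 + 0.0371 × 0.9339
     = 0.06081200 + 0.03464769
     = 0.09545969

Step 2: Apply Bayes' theorem for P(D|+)
P(D|+) = P(+|D)P(D) / P(+)
       = 0.06081200 / 0.09545969
       = 0.6370


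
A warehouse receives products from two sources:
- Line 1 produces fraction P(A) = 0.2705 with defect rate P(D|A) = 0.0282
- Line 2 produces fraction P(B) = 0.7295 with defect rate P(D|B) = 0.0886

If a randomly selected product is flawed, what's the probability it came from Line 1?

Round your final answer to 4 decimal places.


Let A = from Line 1, D = flawed

Given:
- P(A) = 0.2705, P(B) = 0.7295
- P(D|A) = 0.0282, P(D|B) = 0.0886

Step 1: Find P(D)
P(D) = P(D|A)P(A) + P(D|B)P(B)
     = 0.0282 × 0.2705 + 0.0886 × 0.7295
     = 0.00762810 + 0.06463370
     = 0.07226180

Step 2: Apply Bayes' theorem
P(A|D) = P(D|A)P(A) / P(D)
       = 0.00762810 / 0.07226180
       = 0.1056


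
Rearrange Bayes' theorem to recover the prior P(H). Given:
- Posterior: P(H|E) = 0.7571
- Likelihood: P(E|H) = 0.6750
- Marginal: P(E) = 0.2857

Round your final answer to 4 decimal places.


From Bayes' theorem: P(H|E) = P(E|H) × P(H) / P(E)

Rearranging for P(H):
P(H) = P(H|E) × P(E) / P(E|H)
     = 0.7571 × 0.2857 / 0.6750
     = 0.21630347 / 0.6750
     = 0.3204


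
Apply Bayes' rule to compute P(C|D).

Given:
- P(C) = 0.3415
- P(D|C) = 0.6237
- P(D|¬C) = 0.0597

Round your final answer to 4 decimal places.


Bayes' theorem: P(C|D) = P(D|C) × P(C) / P(D)

Step 1: Calculate P(D) using law of total probability
P(D) = P(D|C)P(C) + P(D|¬C)P(¬C)
     = 0.6237 × 0.3415 + 0.0597 × 0.6585
     = 0.21299355 + 0.03931245
     = 0.25230600

Step 2: Apply Bayes' theorem
P(C|D) = P(D|C) × P(C) / P(D)
       = 0.21299355 / 0.25230600
       = 0.8442


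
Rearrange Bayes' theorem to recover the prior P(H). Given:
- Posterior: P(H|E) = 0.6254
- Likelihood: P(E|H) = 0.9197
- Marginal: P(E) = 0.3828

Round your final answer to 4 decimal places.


From Bayes' theorem: P(H|E) = P(E|H) × P(H) / P(E)

Rearranging for P(H):
P(H) = P(H|E) × P(E) / P(E|H)
     = 0.6254 × 0.3828 / 0.9197
     = 0.23940312 / 0.9197
     = 0.2603


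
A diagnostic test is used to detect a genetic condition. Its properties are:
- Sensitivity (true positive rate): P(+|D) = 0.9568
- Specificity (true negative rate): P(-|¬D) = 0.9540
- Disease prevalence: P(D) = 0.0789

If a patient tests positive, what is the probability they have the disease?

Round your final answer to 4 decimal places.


Let D = has disease, + = positive test

Given:
- P(D) = 0.0789 (prevalence)
- P(+|D) = 0.9568 (sensitivity)
- P(-|¬D) = 0.9540 (specificity)
- P(+|¬D) = 0.0460 (false positive rate = 1 - specificity)

Step 1: Find P(+)
P(+) = P(+|D)P(D) + P(+|¬D)P(¬D)
     = 0.9568 × 0.0789 + 0.0460 × 0.9211
     = 0.07549152 + 0.04237060
     = 0.11786212

Step 2: Apply Bayes' theorem for P(D|+)
P(D|+) = P(+|D)P(D) / P(+)
       = 0.07549152 / 0.11786212
       = 0.6405
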